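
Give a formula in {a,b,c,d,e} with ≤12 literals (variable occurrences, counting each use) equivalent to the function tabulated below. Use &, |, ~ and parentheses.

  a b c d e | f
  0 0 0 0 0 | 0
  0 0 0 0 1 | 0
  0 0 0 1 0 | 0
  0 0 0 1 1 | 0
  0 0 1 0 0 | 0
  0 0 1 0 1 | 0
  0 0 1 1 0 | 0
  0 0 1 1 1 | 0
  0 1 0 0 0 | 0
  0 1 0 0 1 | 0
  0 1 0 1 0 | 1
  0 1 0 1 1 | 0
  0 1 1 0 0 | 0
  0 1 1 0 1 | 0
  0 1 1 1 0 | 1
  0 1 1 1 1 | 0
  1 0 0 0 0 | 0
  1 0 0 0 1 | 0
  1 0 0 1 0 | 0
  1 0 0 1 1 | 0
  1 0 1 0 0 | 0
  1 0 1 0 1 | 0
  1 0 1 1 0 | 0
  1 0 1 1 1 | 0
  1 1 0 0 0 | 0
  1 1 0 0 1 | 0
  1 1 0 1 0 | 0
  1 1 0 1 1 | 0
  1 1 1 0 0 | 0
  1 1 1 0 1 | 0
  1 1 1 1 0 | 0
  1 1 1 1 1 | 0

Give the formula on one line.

(((a & (b & ((~e & c) | ~a))) | (d & b)) & (~e & ~a))

  ~e = 10101010101010101010101010101010
  (~e & c) = 00001010000010100000101000001010
  ~a = 11111111111111110000000000000000
  ((~e & c) | ~a) = 11111111111111110000101000001010
  (b & ((~e & c) | ~a)) = 00000000111111110000000000001010
  (a & (b & ((~e & c) | ~a))) = 00000000000000000000000000001010
  (d & b) = 00000000001100110000000000110011
  ((a & (b & ((~e & c) | ~a))) | (d & b)) = 00000000001100110000000000111011
  (~e & ~a) = 10101010101010100000000000000000
  (((a & (b & ((~e & c) | ~a))) | (d & b)) & (~e & ~a)) = 00000000001000100000000000000000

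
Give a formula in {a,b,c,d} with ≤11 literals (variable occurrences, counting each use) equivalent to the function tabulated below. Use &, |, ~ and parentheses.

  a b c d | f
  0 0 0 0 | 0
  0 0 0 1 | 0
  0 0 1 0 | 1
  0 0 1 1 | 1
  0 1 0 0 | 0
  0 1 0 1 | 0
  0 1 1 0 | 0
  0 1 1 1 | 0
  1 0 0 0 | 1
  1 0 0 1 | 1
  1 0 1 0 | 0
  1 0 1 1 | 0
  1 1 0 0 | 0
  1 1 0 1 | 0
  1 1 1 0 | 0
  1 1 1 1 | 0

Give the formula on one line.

((((~c & (c | ~b)) | ~a) & ~b) & ((a | c) | (b | c)))

  ~c = 1100110011001100
  ~b = 1111000011110000
  (c | ~b) = 1111001111110011
  (~c & (c | ~b)) = 1100000011000000
  ~a = 1111111100000000
  ((~c & (c | ~b)) | ~a) = 1111111111000000
  (((~c & (c | ~b)) | ~a) & ~b) = 1111000011000000
  (a | c) = 0011001111111111
  (b | c) = 0011111100111111
  ((a | c) | (b | c)) = 0011111111111111
  ((((~c & (c | ~b)) | ~a) & ~b) & ((a | c) | (b | c))) = 0011000011000000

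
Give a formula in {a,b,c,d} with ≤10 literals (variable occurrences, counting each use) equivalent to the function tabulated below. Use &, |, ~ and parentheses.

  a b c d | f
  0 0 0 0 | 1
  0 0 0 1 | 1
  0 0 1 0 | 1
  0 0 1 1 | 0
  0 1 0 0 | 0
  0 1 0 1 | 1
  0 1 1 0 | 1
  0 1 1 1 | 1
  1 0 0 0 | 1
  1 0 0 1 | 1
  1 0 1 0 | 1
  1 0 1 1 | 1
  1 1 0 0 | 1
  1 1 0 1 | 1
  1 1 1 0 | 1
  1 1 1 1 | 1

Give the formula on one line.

((((~d & ~b) & ~a) | ((a | b) & (c | a))) | (d & ~c))

  ~d = 1010101010101010
  ~b = 1111000011110000
  (~d & ~b) = 1010000010100000
  ~a = 1111111100000000
  ((~d & ~b) & ~a) = 1010000000000000
  (a | b) = 0000111111111111
  (c | a) = 0011001111111111
  ((a | b) & (c | a)) = 0000001111111111
  (((~d & ~b) & ~a) | ((a | b) & (c | a))) = 1010001111111111
  ~c = 1100110011001100
  (d & ~c) = 0100010001000100
  ((((~d & ~b) & ~a) | ((a | b) & (c | a))) | (d & ~c)) = 1110011111111111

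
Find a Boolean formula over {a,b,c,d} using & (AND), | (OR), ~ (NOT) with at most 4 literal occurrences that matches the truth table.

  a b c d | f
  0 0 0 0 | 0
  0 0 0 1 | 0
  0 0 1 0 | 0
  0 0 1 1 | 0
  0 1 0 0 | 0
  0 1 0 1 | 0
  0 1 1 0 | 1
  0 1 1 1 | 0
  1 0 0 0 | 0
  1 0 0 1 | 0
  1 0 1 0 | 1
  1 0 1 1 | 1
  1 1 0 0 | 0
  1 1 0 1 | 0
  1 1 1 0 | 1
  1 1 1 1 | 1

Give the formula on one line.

  ~d = 1010101010101010
  (b & ~d) = 0000101000001010
  ((b & ~d) | a) = 0000101011111111
  (c & ((b & ~d) | a)) = 0000001000110011

(c & ((b & ~d) | a))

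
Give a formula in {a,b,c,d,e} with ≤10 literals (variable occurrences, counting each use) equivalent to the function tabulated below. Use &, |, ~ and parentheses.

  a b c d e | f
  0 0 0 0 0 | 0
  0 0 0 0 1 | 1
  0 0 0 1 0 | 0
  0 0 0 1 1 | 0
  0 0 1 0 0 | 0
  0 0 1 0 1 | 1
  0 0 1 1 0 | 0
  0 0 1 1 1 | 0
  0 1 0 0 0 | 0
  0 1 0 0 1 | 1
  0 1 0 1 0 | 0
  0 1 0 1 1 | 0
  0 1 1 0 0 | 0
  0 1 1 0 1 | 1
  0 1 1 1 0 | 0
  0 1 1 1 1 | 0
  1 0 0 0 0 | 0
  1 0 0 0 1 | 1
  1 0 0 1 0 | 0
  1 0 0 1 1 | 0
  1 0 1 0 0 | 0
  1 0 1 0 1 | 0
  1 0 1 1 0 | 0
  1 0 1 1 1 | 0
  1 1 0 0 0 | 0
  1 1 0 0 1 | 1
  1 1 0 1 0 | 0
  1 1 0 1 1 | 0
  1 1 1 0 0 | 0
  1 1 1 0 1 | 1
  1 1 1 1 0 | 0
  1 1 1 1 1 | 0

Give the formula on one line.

  ~c = 11110000111100001111000011110000
  ~a = 11111111111111110000000000000000
  (~c | ~a) = 11111111111111111111000011110000
  ((~c | ~a) | b) = 11111111111111111111000011111111
  (~c & a) = 00000000000000001111000011110000
  ~e = 10101010101010101010101010101010
  ((~c & a) | ~e) = 10101010101010101111101011111010
  (((~c & a) | ~e) & c) = 00001010000010100000101000001010
  ~d = 11001100110011001100110011001100
  ((((~c & a) | ~e) & c) | ~d) = 11001110110011101100111011001110
  (((((~c & a) | ~e) & c) | ~d) & e) = 01000100010001000100010001000100
  (((~c | ~a) | b) & (((((~c & a) | ~e) & c) | ~d) & e)) = 01000100010001000100000001000100

(((~c | ~a) | b) & (((((~c & a) | ~e) & c) | ~d) & e))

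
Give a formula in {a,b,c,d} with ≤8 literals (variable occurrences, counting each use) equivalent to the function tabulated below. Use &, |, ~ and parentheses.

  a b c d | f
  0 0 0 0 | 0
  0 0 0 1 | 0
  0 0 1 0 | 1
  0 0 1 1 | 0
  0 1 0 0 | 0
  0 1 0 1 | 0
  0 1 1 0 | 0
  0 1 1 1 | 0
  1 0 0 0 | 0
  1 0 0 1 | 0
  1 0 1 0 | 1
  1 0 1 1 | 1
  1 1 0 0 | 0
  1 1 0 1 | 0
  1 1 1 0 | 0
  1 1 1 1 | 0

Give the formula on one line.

  ~b = 1111000011110000
  ~d = 1010101010101010
  (b & ~d) = 0000101000001010
  ((b & ~d) | c) = 0011101100111011
  (~b & ((b & ~d) | c)) = 0011000000110000
  (c & a) = 0000000000110011
  (c & ~d) = 0010001000100010
  ((c & a) | (c & ~d)) = 0010001000110011
  ((~b & ((b & ~d) | c)) & ((c & a) | (c & ~d))) = 0010000000110000

((~b & ((b & ~d) | c)) & ((c & a) | (c & ~d)))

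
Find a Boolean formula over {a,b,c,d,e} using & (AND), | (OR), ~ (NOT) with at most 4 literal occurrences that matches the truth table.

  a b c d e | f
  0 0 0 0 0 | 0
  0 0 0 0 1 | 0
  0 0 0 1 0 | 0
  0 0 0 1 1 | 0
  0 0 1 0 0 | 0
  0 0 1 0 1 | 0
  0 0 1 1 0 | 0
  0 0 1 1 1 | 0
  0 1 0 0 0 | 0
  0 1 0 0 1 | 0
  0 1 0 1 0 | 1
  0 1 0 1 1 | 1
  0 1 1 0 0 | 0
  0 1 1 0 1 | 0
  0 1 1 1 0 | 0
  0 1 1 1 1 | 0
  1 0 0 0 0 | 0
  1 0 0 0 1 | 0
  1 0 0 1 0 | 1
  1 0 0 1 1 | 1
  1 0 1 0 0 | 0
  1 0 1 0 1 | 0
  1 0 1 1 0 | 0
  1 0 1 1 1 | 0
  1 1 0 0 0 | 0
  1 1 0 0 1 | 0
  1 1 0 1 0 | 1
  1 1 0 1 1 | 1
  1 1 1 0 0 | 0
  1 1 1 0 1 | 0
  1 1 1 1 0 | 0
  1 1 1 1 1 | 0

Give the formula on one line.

(~c & ((b | a) & d))

  ~c = 11110000111100001111000011110000
  (b | a) = 00000000111111111111111111111111
  ((b | a) & d) = 00000000001100110011001100110011
  (~c & ((b | a) & d)) = 00000000001100000011000000110000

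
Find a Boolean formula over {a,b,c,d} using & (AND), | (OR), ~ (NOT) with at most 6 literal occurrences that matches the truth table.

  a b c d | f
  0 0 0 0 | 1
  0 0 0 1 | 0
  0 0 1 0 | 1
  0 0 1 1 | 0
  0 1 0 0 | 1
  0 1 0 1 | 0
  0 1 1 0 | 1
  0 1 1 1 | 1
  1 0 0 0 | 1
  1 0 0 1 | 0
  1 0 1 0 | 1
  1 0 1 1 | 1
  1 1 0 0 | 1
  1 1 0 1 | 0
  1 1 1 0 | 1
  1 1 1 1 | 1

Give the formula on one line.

(~d | ((a | b) & c))

  ~d = 1010101010101010
  (a | b) = 0000111111111111
  ((a | b) & c) = 0000001100110011
  (~d | ((a | b) & c)) = 1010101110111011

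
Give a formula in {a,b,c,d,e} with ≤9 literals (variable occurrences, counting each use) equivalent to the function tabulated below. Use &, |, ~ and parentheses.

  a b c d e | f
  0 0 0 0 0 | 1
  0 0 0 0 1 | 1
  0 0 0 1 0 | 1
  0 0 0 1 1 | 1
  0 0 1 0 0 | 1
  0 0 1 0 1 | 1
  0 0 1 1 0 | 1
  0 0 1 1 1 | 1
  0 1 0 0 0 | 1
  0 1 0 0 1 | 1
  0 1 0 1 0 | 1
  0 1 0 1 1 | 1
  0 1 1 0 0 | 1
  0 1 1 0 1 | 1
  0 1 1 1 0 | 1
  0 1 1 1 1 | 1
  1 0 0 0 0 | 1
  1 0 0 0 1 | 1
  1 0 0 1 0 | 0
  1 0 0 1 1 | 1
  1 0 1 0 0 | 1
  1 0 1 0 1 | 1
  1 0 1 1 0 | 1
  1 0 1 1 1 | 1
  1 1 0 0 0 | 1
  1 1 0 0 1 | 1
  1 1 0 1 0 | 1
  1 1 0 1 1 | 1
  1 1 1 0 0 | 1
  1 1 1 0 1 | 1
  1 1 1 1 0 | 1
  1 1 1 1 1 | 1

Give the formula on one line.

  ~a = 11111111111111110000000000000000
  ~b = 11111111000000001111111100000000
  (~a | ~b) = 11111111111111111111111100000000
  ((~a | ~b) & e) = 01010101010101010101010100000000
  ~d = 11001100110011001100110011001100
  (c | ~d) = 11001111110011111100111111001111
  ((c | ~d) | b) = 11001111111111111100111111111111
  (((c | ~d) | b) | ~a) = 11111111111111111100111111111111
  (((~a | ~b) & e) | (((c | ~d) | b) | ~a)) = 11111111111111111101111111111111

(((~a | ~b) & e) | (((c | ~d) | b) | ~a))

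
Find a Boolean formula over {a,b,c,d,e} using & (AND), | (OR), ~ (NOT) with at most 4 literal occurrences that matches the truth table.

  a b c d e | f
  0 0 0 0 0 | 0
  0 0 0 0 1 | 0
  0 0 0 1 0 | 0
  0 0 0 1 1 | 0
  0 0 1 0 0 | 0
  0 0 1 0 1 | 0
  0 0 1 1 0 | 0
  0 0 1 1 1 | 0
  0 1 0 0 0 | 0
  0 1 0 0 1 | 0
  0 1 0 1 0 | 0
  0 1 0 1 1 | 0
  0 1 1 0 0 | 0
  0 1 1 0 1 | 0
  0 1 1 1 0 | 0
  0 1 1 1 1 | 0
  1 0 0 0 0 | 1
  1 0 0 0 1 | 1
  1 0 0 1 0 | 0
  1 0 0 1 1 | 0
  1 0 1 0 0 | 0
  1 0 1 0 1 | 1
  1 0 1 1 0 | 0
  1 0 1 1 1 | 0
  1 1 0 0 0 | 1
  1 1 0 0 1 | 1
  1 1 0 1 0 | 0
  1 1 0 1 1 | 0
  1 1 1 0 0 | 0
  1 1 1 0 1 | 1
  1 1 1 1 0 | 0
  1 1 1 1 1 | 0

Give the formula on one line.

  ~d = 11001100110011001100110011001100
  (a & ~d) = 00000000000000001100110011001100
  ~c = 11110000111100001111000011110000
  (~c | e) = 11110101111101011111010111110101
  ((a & ~d) & (~c | e)) = 00000000000000001100010011000100

((a & ~d) & (~c | e))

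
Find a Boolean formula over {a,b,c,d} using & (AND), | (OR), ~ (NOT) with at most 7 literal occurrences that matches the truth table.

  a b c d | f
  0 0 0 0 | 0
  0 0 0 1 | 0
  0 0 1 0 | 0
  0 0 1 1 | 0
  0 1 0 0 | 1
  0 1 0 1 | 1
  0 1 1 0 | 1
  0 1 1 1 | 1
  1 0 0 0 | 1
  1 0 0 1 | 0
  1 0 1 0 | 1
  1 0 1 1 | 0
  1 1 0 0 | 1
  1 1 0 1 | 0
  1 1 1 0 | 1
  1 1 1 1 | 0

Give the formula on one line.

((a | b) & (~d | ~a))

  (a | b) = 0000111111111111
  ~d = 1010101010101010
  ~a = 1111111100000000
  (~d | ~a) = 1111111110101010
  ((a | b) & (~d | ~a)) = 0000111110101010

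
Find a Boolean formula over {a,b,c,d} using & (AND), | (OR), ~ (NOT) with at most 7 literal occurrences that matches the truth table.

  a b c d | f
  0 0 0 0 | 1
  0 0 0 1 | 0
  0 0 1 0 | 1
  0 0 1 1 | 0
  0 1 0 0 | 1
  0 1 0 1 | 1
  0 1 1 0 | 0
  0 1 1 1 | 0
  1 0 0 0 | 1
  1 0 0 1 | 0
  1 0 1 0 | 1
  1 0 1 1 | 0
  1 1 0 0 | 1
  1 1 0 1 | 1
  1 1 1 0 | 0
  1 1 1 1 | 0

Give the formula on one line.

((~c | ~b) & (~d | b))

  ~c = 1100110011001100
  ~b = 1111000011110000
  (~c | ~b) = 1111110011111100
  ~d = 1010101010101010
  (~d | b) = 1010111110101111
  ((~c | ~b) & (~d | b)) = 1010110010101100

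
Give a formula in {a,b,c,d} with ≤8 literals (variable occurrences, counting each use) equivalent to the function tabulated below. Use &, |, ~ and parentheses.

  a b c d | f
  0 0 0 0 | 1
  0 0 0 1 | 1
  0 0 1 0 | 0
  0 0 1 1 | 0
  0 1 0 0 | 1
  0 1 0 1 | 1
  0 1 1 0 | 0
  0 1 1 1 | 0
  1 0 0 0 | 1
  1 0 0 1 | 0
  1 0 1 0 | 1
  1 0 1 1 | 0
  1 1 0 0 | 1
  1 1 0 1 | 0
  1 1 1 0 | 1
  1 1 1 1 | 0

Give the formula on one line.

  ~c = 1100110011001100
  ~a = 1111111100000000
  (d & ~a) = 0101010100000000
  (~c & (d & ~a)) = 0100010000000000
  (~c | a) = 1100110011111111
  ~d = 1010101010101010
  ((~c | a) & ~d) = 1000100010101010
  ((~c & (d & ~a)) | ((~c | a) & ~d)) = 1100110010101010

((~c & (d & ~a)) | ((~c | a) & ~d))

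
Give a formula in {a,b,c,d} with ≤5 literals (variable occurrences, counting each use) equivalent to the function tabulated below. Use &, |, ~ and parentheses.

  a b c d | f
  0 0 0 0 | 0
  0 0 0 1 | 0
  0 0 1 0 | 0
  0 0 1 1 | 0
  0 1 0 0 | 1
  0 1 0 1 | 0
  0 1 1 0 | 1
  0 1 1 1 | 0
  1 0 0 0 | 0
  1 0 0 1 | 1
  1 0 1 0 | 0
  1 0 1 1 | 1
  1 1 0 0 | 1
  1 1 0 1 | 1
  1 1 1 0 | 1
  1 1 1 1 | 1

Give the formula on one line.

((~d | a) & (b | d))

  ~d = 1010101010101010
  (~d | a) = 1010101011111111
  (b | d) = 0101111101011111
  ((~d | a) & (b | d)) = 0000101001011111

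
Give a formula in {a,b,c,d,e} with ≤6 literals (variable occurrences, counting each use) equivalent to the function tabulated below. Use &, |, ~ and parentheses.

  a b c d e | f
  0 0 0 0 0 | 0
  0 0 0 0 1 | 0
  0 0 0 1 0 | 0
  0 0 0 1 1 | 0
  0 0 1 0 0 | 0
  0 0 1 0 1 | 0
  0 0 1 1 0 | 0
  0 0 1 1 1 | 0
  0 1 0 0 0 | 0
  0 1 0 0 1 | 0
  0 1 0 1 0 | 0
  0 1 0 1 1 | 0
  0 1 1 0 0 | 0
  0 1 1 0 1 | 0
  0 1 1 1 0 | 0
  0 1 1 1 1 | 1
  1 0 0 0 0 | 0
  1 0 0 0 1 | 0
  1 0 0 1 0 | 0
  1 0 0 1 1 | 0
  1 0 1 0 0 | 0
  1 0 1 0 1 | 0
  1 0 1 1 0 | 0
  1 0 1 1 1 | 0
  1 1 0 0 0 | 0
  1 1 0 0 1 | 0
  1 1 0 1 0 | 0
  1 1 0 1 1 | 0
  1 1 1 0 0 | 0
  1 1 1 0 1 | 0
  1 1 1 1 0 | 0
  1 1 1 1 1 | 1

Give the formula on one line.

((b & (d & e)) & c)

  (d & e) = 00010001000100010001000100010001
  (b & (d & e)) = 00000000000100010000000000010001
  ((b & (d & e)) & c) = 00000000000000010000000000000001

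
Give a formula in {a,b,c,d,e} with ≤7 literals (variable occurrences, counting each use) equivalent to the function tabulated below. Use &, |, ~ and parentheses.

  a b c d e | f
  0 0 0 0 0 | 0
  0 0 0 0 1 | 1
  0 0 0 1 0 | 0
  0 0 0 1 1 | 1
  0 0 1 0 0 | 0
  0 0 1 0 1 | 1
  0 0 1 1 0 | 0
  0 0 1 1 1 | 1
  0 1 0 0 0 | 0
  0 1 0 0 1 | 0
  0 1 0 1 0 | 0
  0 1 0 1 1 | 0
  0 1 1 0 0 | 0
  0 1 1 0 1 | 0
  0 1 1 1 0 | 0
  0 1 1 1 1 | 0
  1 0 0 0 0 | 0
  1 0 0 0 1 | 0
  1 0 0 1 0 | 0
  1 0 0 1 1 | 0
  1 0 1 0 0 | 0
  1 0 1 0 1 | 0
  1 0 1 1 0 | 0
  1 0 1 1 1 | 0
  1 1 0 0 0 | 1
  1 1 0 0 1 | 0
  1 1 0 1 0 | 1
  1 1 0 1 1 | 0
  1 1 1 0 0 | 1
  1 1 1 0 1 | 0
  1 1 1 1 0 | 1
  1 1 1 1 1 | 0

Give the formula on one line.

  ~e = 10101010101010101010101010101010
  ~a = 11111111111111110000000000000000
  (~e | ~a) = 11111111111111111010101010101010
  (b & a) = 00000000000000000000000011111111
  ~b = 11111111000000001111111100000000
  (~b & e) = 01010101000000000101010100000000
  ((b & a) | (~b & e)) = 01010101000000000101010111111111
  ((~e | ~a) & ((b & a) | (~b & e))) = 01010101000000000000000010101010

((~e | ~a) & ((b & a) | (~b & e)))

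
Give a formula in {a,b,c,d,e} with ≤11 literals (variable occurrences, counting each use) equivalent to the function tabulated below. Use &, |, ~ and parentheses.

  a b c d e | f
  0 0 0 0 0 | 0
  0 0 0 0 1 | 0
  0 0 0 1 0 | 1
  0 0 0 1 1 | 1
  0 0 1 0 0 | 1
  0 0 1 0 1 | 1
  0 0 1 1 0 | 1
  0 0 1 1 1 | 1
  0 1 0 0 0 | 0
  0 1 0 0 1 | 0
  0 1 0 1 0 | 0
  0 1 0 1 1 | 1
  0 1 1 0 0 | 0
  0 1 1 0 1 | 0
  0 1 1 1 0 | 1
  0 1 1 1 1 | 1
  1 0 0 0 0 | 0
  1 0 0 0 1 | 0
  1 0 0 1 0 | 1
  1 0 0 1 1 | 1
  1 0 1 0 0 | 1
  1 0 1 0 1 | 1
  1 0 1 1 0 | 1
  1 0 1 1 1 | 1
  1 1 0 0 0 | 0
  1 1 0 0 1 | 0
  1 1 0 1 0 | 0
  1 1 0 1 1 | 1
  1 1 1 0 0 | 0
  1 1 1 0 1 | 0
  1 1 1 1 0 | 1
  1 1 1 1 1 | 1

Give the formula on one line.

  (c | d) = 00111111001111110011111100111111
  ~b = 11111111000000001111111100000000
  (e & d) = 00010001000100010001000100010001
  (~b | (e & d)) = 11111111000100011111111100010001
  ((c | d) & (~b | (e & d))) = 00111111000100010011111100010001
  (~b | d) = 11111111001100111111111100110011
  ((~b | d) & c) = 00001111000000110000111100000011
  (((c | d) & (~b | (e & d))) | ((~b | d) & c)) = 00111111000100110011111100010011

(((c | d) & (~b | (e & d))) | ((~b | d) & c))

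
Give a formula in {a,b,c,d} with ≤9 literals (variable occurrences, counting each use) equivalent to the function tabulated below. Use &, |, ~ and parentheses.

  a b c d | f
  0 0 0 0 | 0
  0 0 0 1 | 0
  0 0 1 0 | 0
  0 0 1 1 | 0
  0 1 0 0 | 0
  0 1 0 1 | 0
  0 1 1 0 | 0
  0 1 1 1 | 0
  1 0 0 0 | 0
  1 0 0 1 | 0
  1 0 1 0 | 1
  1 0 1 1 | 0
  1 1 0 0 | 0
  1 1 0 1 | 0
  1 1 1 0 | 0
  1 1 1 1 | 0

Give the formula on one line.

(((~c | a) & (~b & ~d)) & (a & c))

  ~c = 1100110011001100
  (~c | a) = 1100110011111111
  ~b = 1111000011110000
  ~d = 1010101010101010
  (~b & ~d) = 1010000010100000
  ((~c | a) & (~b & ~d)) = 1000000010100000
  (a & c) = 0000000000110011
  (((~c | a) & (~b & ~d)) & (a & c)) = 0000000000100000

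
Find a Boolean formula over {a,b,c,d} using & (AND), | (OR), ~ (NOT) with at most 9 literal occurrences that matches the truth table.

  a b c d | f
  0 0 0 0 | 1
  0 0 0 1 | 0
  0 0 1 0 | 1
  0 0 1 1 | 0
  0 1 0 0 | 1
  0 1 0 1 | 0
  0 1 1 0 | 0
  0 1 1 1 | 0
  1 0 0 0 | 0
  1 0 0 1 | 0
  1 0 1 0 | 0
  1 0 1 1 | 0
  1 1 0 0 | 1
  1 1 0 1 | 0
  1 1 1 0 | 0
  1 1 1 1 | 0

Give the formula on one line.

((((~d & ~b) | ~c) & ~d) & ((a & b) | (~a & (~d | a))))

  ~d = 1010101010101010
  ~b = 1111000011110000
  (~d & ~b) = 1010000010100000
  ~c = 1100110011001100
  ((~d & ~b) | ~c) = 1110110011101100
  (((~d & ~b) | ~c) & ~d) = 1010100010101000
  (a & b) = 0000000000001111
  ~a = 1111111100000000
  (~d | a) = 1010101011111111
  (~a & (~d | a)) = 1010101000000000
  ((a & b) | (~a & (~d | a))) = 1010101000001111
  ((((~d & ~b) | ~c) & ~d) & ((a & b) | (~a & (~d | a)))) = 1010100000001000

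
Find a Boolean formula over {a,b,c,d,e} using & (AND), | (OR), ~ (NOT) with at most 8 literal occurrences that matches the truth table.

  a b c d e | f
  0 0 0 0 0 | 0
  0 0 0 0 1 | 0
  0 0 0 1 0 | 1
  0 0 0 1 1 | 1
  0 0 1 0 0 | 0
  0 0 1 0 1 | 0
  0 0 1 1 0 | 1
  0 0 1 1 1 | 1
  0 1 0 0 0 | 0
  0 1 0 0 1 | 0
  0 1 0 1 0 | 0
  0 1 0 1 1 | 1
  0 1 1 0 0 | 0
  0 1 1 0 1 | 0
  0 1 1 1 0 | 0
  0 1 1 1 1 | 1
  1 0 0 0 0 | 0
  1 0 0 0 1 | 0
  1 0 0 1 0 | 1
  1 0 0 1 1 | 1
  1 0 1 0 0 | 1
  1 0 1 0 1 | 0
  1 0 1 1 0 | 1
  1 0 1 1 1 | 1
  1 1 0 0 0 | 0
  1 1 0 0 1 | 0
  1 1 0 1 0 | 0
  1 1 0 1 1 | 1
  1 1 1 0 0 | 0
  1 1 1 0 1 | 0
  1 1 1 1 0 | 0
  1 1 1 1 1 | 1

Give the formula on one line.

  ~b = 11111111000000001111111100000000
  (~b | e) = 11111111010101011111111101010101
  (a & ~b) = 00000000000000001111111100000000
  ~e = 10101010101010101010101010101010
  (~e & c) = 00001010000010100000101000001010
  ((a & ~b) & (~e & c)) = 00000000000000000000101000000000
  (((a & ~b) & (~e & c)) | d) = 00110011001100110011101100110011
  ((~b | e) & (((a & ~b) & (~e & c)) | d)) = 00110011000100010011101100010001

((~b | e) & (((a & ~b) & (~e & c)) | d))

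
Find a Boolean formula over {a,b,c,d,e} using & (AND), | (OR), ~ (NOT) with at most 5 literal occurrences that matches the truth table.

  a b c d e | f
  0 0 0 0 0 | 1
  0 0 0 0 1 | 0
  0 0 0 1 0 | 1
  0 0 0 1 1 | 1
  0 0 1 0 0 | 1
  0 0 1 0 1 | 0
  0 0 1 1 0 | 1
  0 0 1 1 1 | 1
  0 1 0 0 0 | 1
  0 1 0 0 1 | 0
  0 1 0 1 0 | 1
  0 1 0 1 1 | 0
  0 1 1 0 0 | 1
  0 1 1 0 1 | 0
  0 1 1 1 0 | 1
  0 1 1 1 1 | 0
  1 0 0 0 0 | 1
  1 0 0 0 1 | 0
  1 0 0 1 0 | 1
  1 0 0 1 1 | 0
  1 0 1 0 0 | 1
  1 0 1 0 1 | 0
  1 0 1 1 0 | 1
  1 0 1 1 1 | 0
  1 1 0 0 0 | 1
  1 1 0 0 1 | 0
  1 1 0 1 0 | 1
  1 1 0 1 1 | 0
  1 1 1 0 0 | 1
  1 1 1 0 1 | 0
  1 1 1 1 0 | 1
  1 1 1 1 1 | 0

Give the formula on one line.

  ~e = 10101010101010101010101010101010
  (d & e) = 00010001000100010001000100010001
  ~a = 11111111111111110000000000000000
  ~b = 11111111000000001111111100000000
  (~a & ~b) = 11111111000000000000000000000000
  ((d & e) & (~a & ~b)) = 00010001000000000000000000000000
  (~e | ((d & e) & (~a & ~b))) = 10111011101010101010101010101010

(~e | ((d & e) & (~a & ~b)))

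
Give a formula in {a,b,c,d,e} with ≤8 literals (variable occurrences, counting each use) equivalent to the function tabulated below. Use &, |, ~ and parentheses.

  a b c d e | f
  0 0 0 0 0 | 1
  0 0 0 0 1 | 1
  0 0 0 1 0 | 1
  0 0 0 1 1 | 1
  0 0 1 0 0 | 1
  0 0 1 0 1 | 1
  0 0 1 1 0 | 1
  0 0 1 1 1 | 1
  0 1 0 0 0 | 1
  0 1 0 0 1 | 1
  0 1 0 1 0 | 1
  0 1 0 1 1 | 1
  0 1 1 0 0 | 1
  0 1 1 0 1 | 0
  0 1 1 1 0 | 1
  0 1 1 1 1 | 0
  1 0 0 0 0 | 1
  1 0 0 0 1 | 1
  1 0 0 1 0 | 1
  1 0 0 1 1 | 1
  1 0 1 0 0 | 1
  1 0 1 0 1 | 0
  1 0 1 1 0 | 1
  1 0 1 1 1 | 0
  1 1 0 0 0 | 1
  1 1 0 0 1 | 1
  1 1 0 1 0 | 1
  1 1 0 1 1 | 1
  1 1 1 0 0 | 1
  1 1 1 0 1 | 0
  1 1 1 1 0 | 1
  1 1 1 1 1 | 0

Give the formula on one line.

(~c | (((~b & ~a) & c) | ~e))

  ~c = 11110000111100001111000011110000
  ~b = 11111111000000001111111100000000
  ~a = 11111111111111110000000000000000
  (~b & ~a) = 11111111000000000000000000000000
  ((~b & ~a) & c) = 00001111000000000000000000000000
  ~e = 10101010101010101010101010101010
  (((~b & ~a) & c) | ~e) = 10101111101010101010101010101010
  (~c | (((~b & ~a) & c) | ~e)) = 11111111111110101111101011111010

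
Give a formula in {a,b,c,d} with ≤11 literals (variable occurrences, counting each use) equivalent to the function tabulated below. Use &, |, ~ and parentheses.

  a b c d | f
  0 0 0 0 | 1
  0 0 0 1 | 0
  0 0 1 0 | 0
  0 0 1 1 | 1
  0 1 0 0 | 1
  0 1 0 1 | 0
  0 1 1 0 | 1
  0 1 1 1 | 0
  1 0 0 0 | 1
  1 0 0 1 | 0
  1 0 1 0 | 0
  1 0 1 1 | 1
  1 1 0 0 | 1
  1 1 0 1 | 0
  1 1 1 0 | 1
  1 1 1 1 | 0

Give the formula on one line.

  ~b = 1111000011110000
  (~b & c) = 0011000000110000
  (d & (~b & c)) = 0001000000010000
  ~c = 1100110011001100
  (c & a) = 0000000000110011
  ((c & a) & d) = 0000000000010001
  (~c | ((c & a) & d)) = 1100110011011101
  ((~c | ((c & a) & d)) | b) = 1100111111011111
  ~d = 1010101010101010
  (((~c | ((c & a) & d)) | b) & ~d) = 1000101010001010
  ((d & (~b & c)) | (((~c | ((c & a) & d)) | b) & ~d)) = 1001101010011010

((d & (~b & c)) | (((~c | ((c & a) & d)) | b) & ~d))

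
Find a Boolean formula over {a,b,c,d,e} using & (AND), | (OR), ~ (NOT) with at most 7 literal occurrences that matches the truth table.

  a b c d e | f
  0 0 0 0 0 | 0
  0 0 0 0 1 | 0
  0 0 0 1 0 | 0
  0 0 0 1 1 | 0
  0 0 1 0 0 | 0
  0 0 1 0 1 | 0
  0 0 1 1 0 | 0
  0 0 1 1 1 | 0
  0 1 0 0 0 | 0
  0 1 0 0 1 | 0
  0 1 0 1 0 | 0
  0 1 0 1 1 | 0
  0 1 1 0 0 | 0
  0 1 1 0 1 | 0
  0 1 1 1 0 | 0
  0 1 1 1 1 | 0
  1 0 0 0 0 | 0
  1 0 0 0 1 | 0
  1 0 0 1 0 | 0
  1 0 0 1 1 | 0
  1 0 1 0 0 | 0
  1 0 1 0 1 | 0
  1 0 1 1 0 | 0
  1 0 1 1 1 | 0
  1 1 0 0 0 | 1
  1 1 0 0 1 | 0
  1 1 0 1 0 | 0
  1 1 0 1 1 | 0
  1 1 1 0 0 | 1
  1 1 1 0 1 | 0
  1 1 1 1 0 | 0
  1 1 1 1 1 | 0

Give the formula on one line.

  ~d = 11001100110011001100110011001100
  (a & ~d) = 00000000000000001100110011001100
  (b & a) = 00000000000000000000000011111111
  ~a = 11111111111111110000000000000000
  ~b = 11111111000000001111111100000000
  (~a & ~b) = 11111111000000000000000000000000
  ~e = 10101010101010101010101010101010
  ((~a & ~b) | ~e) = 11111111101010101010101010101010
  ((b & a) & ((~a & ~b) | ~e)) = 00000000000000000000000010101010
  ((a & ~d) & ((b & a) & ((~a & ~b) | ~e))) = 00000000000000000000000010001000

((a & ~d) & ((b & a) & ((~a & ~b) | ~e)))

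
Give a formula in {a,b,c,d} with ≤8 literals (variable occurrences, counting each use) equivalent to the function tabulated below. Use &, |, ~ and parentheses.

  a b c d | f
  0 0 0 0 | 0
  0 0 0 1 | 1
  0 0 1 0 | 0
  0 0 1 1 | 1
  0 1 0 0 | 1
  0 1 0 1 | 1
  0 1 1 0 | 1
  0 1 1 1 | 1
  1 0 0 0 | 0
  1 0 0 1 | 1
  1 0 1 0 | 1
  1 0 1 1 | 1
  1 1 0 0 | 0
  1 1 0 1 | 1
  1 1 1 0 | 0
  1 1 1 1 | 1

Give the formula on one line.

(((~a | d) | ~b) & (b | ((c & a) | d)))

  ~a = 1111111100000000
  (~a | d) = 1111111101010101
  ~b = 1111000011110000
  ((~a | d) | ~b) = 1111111111110101
  (c & a) = 0000000000110011
  ((c & a) | d) = 0101010101110111
  (b | ((c & a) | d)) = 0101111101111111
  (((~a | d) | ~b) & (b | ((c & a) | d))) = 0101111101110101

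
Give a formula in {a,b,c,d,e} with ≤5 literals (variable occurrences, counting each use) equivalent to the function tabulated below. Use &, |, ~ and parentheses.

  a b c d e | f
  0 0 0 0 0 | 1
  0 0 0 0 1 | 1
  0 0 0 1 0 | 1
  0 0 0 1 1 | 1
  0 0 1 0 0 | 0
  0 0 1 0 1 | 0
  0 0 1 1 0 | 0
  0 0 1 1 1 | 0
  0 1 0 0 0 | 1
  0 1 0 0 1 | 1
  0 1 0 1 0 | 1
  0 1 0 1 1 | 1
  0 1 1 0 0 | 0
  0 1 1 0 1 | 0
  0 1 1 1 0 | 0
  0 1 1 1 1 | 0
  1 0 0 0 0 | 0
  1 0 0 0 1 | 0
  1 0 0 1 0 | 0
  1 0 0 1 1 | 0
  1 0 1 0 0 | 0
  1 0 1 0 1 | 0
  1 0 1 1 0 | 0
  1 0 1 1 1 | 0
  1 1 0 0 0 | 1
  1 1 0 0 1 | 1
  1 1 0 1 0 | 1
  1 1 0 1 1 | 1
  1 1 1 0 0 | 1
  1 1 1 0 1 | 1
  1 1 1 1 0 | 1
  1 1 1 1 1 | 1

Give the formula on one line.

  (a & b) = 00000000000000000000000011111111
  ~a = 11111111111111110000000000000000
  ~c = 11110000111100001111000011110000
  (~a & ~c) = 11110000111100000000000000000000
  ((a & b) | (~a & ~c)) = 11110000111100000000000011111111

((a & b) | (~a & ~c))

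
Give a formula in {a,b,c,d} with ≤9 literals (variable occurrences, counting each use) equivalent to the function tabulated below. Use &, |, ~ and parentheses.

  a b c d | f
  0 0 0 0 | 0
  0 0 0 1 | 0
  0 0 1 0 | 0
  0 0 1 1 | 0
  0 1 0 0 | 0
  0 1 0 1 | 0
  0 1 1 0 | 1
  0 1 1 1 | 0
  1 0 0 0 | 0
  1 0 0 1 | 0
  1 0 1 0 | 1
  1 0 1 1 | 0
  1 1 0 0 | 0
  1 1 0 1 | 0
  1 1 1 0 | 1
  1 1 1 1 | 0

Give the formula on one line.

  ~d = 1010101010101010
  ~a = 1111111100000000
  (~a | c) = 1111111100110011
  ((~a | c) | b) = 1111111100111111
  (~d & ((~a | c) | b)) = 1010101000101010
  (a | d) = 0101010111111111
  ((a | d) | b) = 0101111111111111
  ((~d & ((~a | c) | b)) & ((a | d) | b)) = 0000101000101010
  (((~d & ((~a | c) | b)) & ((a | d) | b)) & c) = 0000001000100010

(((~d & ((~a | c) | b)) & ((a | d) | b)) & c)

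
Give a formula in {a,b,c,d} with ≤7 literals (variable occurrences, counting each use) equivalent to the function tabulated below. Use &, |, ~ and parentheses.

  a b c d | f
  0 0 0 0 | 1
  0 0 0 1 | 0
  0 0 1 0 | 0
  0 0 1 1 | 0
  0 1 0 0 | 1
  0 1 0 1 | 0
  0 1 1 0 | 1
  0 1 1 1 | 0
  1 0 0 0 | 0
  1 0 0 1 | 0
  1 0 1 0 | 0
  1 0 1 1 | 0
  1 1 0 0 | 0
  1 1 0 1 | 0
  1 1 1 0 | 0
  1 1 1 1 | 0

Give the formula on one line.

((~a & (~c | b)) & ~d)

  ~a = 1111111100000000
  ~c = 1100110011001100
  (~c | b) = 1100111111001111
  (~a & (~c | b)) = 1100111100000000
  ~d = 1010101010101010
  ((~a & (~c | b)) & ~d) = 1000101000000000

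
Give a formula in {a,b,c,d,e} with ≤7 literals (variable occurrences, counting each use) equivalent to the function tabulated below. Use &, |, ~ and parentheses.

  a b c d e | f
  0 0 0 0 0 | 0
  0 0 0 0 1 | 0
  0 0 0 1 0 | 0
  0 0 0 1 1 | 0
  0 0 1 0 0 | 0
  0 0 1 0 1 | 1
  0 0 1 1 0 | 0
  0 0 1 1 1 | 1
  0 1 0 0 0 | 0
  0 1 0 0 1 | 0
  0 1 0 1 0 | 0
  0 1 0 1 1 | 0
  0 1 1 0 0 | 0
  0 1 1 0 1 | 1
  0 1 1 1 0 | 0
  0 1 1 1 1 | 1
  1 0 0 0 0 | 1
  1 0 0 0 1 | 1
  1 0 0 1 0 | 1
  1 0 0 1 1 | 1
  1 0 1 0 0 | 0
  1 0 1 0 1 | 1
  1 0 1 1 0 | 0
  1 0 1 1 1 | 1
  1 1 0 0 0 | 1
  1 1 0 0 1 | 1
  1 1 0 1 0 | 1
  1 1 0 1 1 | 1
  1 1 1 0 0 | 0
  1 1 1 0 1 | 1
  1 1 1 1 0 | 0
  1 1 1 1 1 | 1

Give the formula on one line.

  ~c = 11110000111100001111000011110000
  (~c & a) = 00000000000000001111000011110000
  (c | a) = 00001111000011111111111111111111
  ((c | a) & e) = 00000101000001010101010101010101
  ((~c & a) | ((c | a) & e)) = 00000101000001011111010111110101

((~c & a) | ((c | a) & e))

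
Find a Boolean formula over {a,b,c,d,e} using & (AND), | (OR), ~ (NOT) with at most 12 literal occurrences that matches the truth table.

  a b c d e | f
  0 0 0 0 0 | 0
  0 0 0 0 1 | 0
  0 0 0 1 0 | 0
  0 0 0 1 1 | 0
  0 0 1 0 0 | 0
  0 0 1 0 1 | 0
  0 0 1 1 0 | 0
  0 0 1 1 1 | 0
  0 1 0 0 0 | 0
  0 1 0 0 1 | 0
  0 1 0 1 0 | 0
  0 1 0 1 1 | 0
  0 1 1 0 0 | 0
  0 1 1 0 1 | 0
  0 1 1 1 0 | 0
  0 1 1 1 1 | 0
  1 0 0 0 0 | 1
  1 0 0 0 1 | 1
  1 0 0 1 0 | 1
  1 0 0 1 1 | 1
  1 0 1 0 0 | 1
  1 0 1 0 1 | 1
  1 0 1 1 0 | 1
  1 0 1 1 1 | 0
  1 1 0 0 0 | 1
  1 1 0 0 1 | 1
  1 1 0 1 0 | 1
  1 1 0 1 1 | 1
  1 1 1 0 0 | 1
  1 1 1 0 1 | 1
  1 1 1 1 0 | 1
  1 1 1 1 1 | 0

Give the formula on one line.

  ~e = 10101010101010101010101010101010
  ~d = 11001100110011001100110011001100
  (~e | ~d) = 11101110111011101110111011101110
  ~c = 11110000111100001111000011110000
  (e | c) = 01011111010111110101111101011111
  (d | (e | c)) = 01111111011111110111111101111111
  (~c & (d | (e | c))) = 01110000011100000111000001110000
  (a | ~d) = 11001100110011001111111111111111
  ((~c & (d | (e | c))) & (a | ~d)) = 01000000010000000111000001110000
  ((~e | ~d) | ((~c & (d | (e | c))) & (a | ~d))) = 11101110111011101111111011111110
  (((~e | ~d) | ((~c & (d | (e | c))) & (a | ~d))) & a) = 00000000000000001111111011111110

(((~e | ~d) | ((~c & (d | (e | c))) & (a | ~d))) & a)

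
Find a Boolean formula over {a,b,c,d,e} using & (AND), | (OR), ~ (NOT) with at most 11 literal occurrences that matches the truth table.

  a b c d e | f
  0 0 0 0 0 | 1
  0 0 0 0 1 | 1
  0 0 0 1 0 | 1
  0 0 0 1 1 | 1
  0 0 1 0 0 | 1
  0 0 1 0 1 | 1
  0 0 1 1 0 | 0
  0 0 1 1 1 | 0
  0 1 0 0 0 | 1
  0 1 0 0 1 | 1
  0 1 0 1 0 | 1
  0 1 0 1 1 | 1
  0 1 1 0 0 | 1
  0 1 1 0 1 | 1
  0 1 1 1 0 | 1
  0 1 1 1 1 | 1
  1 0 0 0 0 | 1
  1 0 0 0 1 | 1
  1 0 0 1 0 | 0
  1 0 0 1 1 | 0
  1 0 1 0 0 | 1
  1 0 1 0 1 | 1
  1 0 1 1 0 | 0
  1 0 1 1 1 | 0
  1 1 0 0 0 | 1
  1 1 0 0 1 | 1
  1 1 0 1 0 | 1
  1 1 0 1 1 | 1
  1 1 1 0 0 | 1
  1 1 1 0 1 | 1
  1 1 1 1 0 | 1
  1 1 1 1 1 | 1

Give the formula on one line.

  ~c = 11110000111100001111000011110000
  ~a = 11111111111111110000000000000000
  (d | e) = 01110111011101110111011101110111
  (~a & (d | e)) = 01110111011101110000000000000000
  (b | ~c) = 11110000111111111111000011111111
  ((~a & (d | e)) & (b | ~c)) = 01110000011101110000000000000000
  (~c & ((~a & (d | e)) & (b | ~c))) = 01110000011100000000000000000000
  (b | (~c & ((~a & (d | e)) & (b | ~c)))) = 01110000111111110000000011111111
  ~d = 11001100110011001100110011001100
  ((b | (~c & ((~a & (d | e)) & (b | ~c)))) | ~d) = 11111100111111111100110011111111

((b | (~c & ((~a & (d | e)) & (b | ~c)))) | ~d)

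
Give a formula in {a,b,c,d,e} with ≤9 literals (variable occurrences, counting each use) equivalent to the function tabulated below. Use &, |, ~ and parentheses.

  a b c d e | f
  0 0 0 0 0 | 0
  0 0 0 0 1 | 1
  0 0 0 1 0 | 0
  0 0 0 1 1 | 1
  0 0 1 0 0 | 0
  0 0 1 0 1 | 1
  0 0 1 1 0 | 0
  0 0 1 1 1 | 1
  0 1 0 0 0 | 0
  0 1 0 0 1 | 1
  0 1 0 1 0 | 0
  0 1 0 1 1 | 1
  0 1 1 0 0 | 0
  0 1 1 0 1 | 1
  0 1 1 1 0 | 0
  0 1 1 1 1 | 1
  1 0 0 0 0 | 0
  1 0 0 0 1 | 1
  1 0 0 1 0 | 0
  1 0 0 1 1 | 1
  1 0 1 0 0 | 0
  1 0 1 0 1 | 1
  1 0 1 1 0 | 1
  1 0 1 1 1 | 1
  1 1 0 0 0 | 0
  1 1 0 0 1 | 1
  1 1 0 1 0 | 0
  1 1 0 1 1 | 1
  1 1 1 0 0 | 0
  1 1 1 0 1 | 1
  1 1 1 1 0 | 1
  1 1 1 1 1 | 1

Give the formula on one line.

  (c & d) = 00000011000000110000001100000011
  (e | a) = 01010101010101011111111111111111
  ~e = 10101010101010101010101010101010
  ((e | a) & ~e) = 00000000000000001010101010101010
  ((c & d) & ((e | a) & ~e)) = 00000000000000000000001000000010
  (((c & d) & ((e | a) & ~e)) | e) = 01010101010101010101011101010111

(((c & d) & ((e | a) & ~e)) | e)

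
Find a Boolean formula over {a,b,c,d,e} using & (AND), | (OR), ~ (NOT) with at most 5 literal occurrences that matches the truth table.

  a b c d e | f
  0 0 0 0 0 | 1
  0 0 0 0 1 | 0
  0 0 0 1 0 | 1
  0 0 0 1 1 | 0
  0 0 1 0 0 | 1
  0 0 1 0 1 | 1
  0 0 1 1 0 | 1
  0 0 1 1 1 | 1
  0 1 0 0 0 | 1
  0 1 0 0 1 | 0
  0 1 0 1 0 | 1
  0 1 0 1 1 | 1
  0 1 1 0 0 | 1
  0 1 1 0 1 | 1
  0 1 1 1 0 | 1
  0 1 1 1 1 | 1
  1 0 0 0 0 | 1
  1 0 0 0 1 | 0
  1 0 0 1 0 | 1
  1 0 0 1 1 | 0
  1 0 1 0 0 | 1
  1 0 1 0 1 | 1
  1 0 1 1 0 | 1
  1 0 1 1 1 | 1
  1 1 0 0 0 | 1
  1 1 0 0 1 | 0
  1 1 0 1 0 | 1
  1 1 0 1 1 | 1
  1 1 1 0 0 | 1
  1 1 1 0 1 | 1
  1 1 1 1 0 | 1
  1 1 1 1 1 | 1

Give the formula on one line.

((c | ~e) | (d & b))

  ~e = 10101010101010101010101010101010
  (c | ~e) = 10101111101011111010111110101111
  (d & b) = 00000000001100110000000000110011
  ((c | ~e) | (d & b)) = 10101111101111111010111110111111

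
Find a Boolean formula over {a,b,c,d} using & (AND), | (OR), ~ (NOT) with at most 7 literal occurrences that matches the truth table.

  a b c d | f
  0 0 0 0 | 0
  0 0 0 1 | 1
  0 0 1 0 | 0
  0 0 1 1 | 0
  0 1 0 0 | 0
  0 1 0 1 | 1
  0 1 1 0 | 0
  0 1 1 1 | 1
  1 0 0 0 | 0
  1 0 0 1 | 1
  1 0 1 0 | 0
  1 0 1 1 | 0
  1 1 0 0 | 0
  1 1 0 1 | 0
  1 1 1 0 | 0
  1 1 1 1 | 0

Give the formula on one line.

  ~a = 1111111100000000
  (b & ~a) = 0000111100000000
  ~b = 1111000011110000
  ~c = 1100110011001100
  (~b & ~c) = 1100000011000000
  (d & (~b & ~c)) = 0100000001000000
  ((b & ~a) | (d & (~b & ~c))) = 0100111101000000
  (~b | d) = 1111010111110101
  (((b & ~a) | (d & (~b & ~c))) & (~b | d)) = 0100010101000000

(((b & ~a) | (d & (~b & ~c))) & (~b | d))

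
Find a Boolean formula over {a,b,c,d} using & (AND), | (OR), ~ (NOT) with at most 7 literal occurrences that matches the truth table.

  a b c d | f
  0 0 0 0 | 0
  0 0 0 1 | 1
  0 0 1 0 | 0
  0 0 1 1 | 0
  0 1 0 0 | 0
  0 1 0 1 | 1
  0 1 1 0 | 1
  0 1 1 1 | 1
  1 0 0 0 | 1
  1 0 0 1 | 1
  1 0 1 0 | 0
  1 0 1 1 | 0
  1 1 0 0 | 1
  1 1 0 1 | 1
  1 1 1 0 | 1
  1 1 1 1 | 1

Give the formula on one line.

  (b & c) = 0000001100000011
  (a | (b & c)) = 0000001111111111
  ((a | (b & c)) | d) = 0101011111111111
  ~c = 1100110011001100
  (~c | b) = 1100111111001111
  (((a | (b & c)) | d) & (~c | b)) = 0100011111001111

(((a | (b & c)) | d) & (~c | b))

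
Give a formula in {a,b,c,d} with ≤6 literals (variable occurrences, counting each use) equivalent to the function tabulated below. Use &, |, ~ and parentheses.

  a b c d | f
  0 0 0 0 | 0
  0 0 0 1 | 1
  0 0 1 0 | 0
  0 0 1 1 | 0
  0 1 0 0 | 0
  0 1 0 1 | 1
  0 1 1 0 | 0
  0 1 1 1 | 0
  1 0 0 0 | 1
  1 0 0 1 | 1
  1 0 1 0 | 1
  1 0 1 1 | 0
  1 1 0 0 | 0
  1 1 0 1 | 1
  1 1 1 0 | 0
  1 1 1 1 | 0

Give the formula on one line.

((~d & (a & ~b)) | (~c & d))

  ~d = 1010101010101010
  ~b = 1111000011110000
  (a & ~b) = 0000000011110000
  (~d & (a & ~b)) = 0000000010100000
  ~c = 1100110011001100
  (~c & d) = 0100010001000100
  ((~d & (a & ~b)) | (~c & d)) = 0100010011100100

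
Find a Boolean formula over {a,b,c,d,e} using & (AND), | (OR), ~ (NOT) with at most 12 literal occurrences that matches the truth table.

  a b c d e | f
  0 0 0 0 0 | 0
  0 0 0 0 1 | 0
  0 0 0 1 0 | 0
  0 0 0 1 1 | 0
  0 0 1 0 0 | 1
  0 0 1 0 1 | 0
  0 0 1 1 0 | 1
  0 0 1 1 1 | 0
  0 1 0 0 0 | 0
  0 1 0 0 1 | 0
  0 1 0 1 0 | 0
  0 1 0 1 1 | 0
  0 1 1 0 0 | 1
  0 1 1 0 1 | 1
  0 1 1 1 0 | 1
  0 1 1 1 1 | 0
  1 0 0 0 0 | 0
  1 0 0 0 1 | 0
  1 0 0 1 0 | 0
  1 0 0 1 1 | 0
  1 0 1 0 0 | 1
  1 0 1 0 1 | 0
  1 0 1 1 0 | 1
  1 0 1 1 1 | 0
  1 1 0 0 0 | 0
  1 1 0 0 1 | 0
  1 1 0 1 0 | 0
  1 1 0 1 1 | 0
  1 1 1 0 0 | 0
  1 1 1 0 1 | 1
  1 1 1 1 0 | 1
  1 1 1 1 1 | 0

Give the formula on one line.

(((b & ~d) | ~e) & (c & ((~d & ~b) | (e | (~a | d)))))

  ~d = 11001100110011001100110011001100
  (b & ~d) = 00000000110011000000000011001100
  ~e = 10101010101010101010101010101010
  ((b & ~d) | ~e) = 10101010111011101010101011101110
  ~b = 11111111000000001111111100000000
  (~d & ~b) = 11001100000000001100110000000000
  ~a = 11111111111111110000000000000000
  (~a | d) = 11111111111111110011001100110011
  (e | (~a | d)) = 11111111111111110111011101110111
  ((~d & ~b) | (e | (~a | d))) = 11111111111111111111111101110111
  (c & ((~d & ~b) | (e | (~a | d)))) = 00001111000011110000111100000111
  (((b & ~d) | ~e) & (c & ((~d & ~b) | (e | (~a | d))))) = 00001010000011100000101000000110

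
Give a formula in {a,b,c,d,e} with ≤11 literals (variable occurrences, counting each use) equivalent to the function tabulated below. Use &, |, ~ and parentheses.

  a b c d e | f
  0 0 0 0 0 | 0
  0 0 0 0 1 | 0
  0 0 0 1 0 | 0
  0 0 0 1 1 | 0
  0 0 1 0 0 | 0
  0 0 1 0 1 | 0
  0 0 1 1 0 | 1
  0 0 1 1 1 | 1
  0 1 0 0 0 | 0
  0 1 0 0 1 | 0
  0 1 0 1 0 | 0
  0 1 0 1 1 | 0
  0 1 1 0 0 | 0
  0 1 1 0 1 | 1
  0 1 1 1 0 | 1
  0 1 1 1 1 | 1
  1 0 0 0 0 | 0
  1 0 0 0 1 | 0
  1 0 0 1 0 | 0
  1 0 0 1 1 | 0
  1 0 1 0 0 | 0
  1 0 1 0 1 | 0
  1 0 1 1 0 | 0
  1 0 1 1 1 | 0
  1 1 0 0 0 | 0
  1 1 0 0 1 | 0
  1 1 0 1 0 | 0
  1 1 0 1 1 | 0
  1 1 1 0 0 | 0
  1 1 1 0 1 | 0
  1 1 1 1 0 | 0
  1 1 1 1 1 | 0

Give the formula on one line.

  ~b = 11111111000000001111111100000000
  (~b & a) = 00000000000000001111111100000000
  ((~b & a) | e) = 01010101010101011111111101010101
  (((~b & a) | e) & b) = 00000000010101010000000001010101
  ~c = 11110000111100001111000011110000
  (d | ~c) = 11110011111100111111001111110011
  ((((~b & a) | e) & b) | (d | ~c)) = 11110011111101111111001111110111
  ~a = 11111111111111110000000000000000
  (((((~b & a) | e) & b) | (d | ~c)) & ~a) = 11110011111101110000000000000000
  ((((((~b & a) | e) & b) | (d | ~c)) & ~a) & c) = 00000011000001110000000000000000

((((((~b & a) | e) & b) | (d | ~c)) & ~a) & c)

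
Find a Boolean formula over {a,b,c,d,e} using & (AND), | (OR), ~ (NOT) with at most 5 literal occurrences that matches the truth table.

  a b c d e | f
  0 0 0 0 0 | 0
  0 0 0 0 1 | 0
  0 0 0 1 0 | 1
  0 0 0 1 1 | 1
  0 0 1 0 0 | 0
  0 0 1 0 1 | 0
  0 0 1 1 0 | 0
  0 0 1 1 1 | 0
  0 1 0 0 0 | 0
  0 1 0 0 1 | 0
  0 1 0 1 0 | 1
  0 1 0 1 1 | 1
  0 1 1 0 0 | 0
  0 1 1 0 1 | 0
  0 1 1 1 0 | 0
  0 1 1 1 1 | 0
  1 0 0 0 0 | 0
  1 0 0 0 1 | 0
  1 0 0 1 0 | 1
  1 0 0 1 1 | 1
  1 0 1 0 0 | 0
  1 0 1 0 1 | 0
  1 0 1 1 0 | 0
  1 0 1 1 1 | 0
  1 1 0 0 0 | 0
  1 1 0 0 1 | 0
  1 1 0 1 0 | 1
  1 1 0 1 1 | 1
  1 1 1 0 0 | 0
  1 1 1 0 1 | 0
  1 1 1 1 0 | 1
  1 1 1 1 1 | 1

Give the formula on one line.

((((a & b) & c) | ~c) & d)

  (a & b) = 00000000000000000000000011111111
  ((a & b) & c) = 00000000000000000000000000001111
  ~c = 11110000111100001111000011110000
  (((a & b) & c) | ~c) = 11110000111100001111000011111111
  ((((a & b) & c) | ~c) & d) = 00110000001100000011000000110011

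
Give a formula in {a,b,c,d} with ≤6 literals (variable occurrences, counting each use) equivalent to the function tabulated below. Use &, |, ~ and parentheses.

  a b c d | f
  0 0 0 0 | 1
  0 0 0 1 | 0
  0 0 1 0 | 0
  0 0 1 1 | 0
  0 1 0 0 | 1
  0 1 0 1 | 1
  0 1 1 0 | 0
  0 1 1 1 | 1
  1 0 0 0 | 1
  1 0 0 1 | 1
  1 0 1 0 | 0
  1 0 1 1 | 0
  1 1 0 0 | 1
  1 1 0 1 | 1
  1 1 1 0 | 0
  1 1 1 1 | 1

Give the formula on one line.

((b | (a | ~d)) & ((d & b) | ~c))

  ~d = 1010101010101010
  (a | ~d) = 1010101011111111
  (b | (a | ~d)) = 1010111111111111
  (d & b) = 0000010100000101
  ~c = 1100110011001100
  ((d & b) | ~c) = 1100110111001101
  ((b | (a | ~d)) & ((d & b) | ~c)) = 1000110111001101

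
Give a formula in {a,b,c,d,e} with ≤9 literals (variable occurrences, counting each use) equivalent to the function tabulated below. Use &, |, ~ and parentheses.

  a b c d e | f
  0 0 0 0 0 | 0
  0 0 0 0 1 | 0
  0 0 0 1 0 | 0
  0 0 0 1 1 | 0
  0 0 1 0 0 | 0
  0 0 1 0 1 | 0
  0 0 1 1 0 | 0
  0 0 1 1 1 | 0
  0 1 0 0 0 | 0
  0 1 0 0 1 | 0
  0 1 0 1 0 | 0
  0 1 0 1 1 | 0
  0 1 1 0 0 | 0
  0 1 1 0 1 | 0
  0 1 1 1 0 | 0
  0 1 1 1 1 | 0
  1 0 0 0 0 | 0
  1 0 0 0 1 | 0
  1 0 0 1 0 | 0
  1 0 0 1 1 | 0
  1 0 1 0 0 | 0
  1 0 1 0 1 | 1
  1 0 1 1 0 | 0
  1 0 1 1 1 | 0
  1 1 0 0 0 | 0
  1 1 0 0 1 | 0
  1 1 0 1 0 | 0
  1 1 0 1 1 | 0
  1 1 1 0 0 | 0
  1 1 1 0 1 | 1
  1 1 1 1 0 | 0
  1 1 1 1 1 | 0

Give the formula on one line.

((c & (~d & a)) & ((e & c) | ~a))

  ~d = 11001100110011001100110011001100
  (~d & a) = 00000000000000001100110011001100
  (c & (~d & a)) = 00000000000000000000110000001100
  (e & c) = 00000101000001010000010100000101
  ~a = 11111111111111110000000000000000
  ((e & c) | ~a) = 11111111111111110000010100000101
  ((c & (~d & a)) & ((e & c) | ~a)) = 00000000000000000000010000000100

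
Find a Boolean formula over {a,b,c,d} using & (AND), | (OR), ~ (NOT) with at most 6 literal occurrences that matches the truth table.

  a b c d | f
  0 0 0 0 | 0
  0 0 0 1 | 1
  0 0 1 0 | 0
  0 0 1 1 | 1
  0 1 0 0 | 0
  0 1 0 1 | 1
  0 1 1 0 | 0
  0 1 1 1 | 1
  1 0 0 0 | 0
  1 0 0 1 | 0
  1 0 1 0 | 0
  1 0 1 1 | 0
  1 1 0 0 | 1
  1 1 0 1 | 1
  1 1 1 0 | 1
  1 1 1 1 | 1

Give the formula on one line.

((b & a) | (d & ~a))

  (b & a) = 0000000000001111
  ~a = 1111111100000000
  (d & ~a) = 0101010100000000
  ((b & a) | (d & ~a)) = 0101010100001111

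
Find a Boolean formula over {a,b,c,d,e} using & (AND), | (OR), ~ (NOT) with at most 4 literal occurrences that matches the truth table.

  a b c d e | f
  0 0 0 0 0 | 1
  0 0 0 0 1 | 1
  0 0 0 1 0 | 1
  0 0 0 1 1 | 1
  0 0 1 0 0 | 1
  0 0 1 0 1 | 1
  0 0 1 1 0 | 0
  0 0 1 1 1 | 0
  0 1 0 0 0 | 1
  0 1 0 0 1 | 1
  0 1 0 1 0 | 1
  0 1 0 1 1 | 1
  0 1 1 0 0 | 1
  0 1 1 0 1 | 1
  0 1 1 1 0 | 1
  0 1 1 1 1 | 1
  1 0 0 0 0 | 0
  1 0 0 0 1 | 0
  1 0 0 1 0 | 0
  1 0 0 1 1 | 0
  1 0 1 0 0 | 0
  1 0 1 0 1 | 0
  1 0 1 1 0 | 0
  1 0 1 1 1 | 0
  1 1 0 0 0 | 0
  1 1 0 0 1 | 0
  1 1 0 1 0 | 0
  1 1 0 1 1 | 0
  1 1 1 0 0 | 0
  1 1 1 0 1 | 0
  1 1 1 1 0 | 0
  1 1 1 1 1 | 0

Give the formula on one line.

  ~d = 11001100110011001100110011001100
  ~c = 11110000111100001111000011110000
  (~d | ~c) = 11111100111111001111110011111100
  (b | (~d | ~c)) = 11111100111111111111110011111111
  ~a = 11111111111111110000000000000000
  ((b | (~d | ~c)) & ~a) = 11111100111111110000000000000000

((b | (~d | ~c)) & ~a)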